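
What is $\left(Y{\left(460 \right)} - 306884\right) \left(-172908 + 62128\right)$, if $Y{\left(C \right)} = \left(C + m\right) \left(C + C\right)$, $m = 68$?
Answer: $-19815883280$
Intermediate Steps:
$Y{\left(C \right)} = 2 C \left(68 + C\right)$ ($Y{\left(C \right)} = \left(C + 68\right) \left(C + C\right) = \left(68 + C\right) 2 C = 2 C \left(68 + C\right)$)
$\left(Y{\left(460 \right)} - 306884\right) \left(-172908 + 62128\right) = \left(2 \cdot 460 \left(68 + 460\right) - 306884\right) \left(-172908 + 62128\right) = \left(2 \cdot 460 \cdot 528 - 306884\right) \left(-110780\right) = \left(485760 - 306884\right) \left(-110780\right) = 178876 \left(-110780\right) = -19815883280$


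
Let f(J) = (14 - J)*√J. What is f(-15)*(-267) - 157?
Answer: -157 - 7743*I*√15 ≈ -157.0 - 29989.0*I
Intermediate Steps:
f(J) = √J*(14 - J)
f(-15)*(-267) - 157 = (√(-15)*(14 - 1*(-15)))*(-267) - 157 = ((I*√15)*(14 + 15))*(-267) - 157 = ((I*√15)*29)*(-267) - 157 = (29*I*√15)*(-267) - 157 = -7743*I*√15 - 157 = -157 - 7743*I*√15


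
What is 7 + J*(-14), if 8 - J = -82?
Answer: -1253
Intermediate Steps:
J = 90 (J = 8 - 1*(-82) = 8 + 82 = 90)
7 + J*(-14) = 7 + 90*(-14) = 7 - 1260 = -1253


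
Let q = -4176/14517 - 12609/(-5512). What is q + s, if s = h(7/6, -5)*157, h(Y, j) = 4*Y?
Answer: 19595443735/26672568 ≈ 734.67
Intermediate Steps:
s = 2198/3 (s = (4*(7/6))*157 = (14/3)*157 = 2198/3 ≈ 732.67)
q = 17780749/8890856 (q = -4176*1/14517 - 12609*(-1/5512) = -464/1613 + 12609/5512 = 17780749/8890856 ≈ 1.9999)
q + s = 17780749/8890856 + 2198/3 = 19595443735/26672568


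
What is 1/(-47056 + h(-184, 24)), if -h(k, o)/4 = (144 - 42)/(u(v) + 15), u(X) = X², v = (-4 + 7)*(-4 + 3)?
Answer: -1/47073 ≈ -2.1244e-5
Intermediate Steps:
v = -3 (v = 3*(-1) = -3)
h(k, o) = -17 (h(k, o) = -4*(144 - 42)/((-3)² + 15) = -408/(9 + 15) = -408/24 = -4*17/4 = -17)
1/(-47056 + h(-184, 24)) = 1/(-47056 - 17) = 1/(-47073) = -1/47073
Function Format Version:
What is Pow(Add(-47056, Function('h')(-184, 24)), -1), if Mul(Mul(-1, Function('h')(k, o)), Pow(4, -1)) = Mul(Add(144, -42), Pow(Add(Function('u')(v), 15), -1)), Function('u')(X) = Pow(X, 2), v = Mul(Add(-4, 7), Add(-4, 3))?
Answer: Rational(-1, 47073) ≈ -2.1244e-5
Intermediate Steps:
v = -3 (v = Mul(3, -1) = -3)
Function('h')(k, o) = -17 (Function('h')(k, o) = Mul(-4, Mul(Add(144, -42), Pow(Add(Pow(-3, 2), 15), -1))) = Mul(-4, Mul(102, Pow(Add(9, 15), -1))) = Mul(-4, Mul(102, Pow(24, -1))) = Mul(-4, Mul(102, Rational(1, 24))) = Mul(-4, Rational(17, 4)) = -17)
Pow(Add(-47056, Function('h')(-184, 24)), -1) = Pow(Add(-47056, -17), -1) = Pow(-47073, -1) = Rational(-1, 47073)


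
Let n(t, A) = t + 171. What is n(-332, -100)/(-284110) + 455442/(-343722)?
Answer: -21556714563/16275809570 ≈ -1.3245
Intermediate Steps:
n(t, A) = 171 + t
n(-332, -100)/(-284110) + 455442/(-343722) = (171 - 332)/(-284110) + 455442/(-343722) = -161*(-1/284110) + 455442*(-1/343722) = 161/284110 - 75907/57287 = -21556714563/16275809570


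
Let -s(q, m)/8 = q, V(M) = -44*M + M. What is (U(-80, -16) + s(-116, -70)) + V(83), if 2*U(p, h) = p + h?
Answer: -2689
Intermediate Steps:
V(M) = -43*M
s(q, m) = -8*q
U(p, h) = h/2 + p/2 (U(p, h) = (p + h)/2 = (h + p)/2 = h/2 + p/2)
(U(-80, -16) + s(-116, -70)) + V(83) = (((½)*(-16) + (½)*(-80)) - 8*(-116)) - 43*83 = ((-8 - 40) + 928) - 3569 = (-48 + 928) - 3569 = 880 - 3569 = -2689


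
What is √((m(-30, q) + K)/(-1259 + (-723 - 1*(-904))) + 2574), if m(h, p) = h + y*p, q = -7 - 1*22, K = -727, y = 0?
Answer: √61061638/154 ≈ 50.742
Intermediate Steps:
q = -29 (q = -7 - 22 = -29)
m(h, p) = h (m(h, p) = h + 0*p = h + 0 = h)
√((m(-30, q) + K)/(-1259 + (-723 - 1*(-904))) + 2574) = √((-30 - 727)/(-1259 + (-723 - 1*(-904))) + 2574) = √(-757/(-1259 + (-723 + 904)) + 2574) = √(-757/(-1259 + 181) + 2574) = √(-757/(-1078) + 2574) = √(-757*(-1/1078) + 2574) = √(757/1078 + 2574) = √(2775529/1078) = √61061638/154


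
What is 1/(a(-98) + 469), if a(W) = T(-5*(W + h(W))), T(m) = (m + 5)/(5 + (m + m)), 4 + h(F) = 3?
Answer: 199/93431 ≈ 0.0021299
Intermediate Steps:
h(F) = -1 (h(F) = -4 + 3 = -1)
T(m) = (5 + m)/(5 + 2*m)
a(W) = (10 - 5*W)/(15 - 10*W) (a(W) = (5 - 5*(W - 1))/(5 + 2*(-5*(W - 1))) = (5 - 5*(-1 + W))/(5 + 2*(-5*(-1 + W))) = (5 + (5 - 5*W))/(5 + 2*(5 - 5*W)) = (10 - 5*W)/(5 + (10 - 10*W)) = (10 - 5*W)/(15 - 10*W))
1/(a(-98) + 469) = 1/((-2 - 98)/(-3 + 2*(-98)) + 469) = 1/(-100/(-3 - 196) + 469) = 1/(-100/(-199) + 469) = 1/(-1/199*(-100) + 469) = 1/(100/199 + 469) = 1/(93431/199) = 199/93431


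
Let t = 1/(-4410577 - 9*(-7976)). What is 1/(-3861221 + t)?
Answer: -4338793/16753038646254 ≈ -2.5899e-7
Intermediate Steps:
t = -1/4338793 (t = 1/(-4410577 + 71784) = 1/(-4338793) = -1/4338793 ≈ -2.3048e-7)
1/(-3861221 + t) = 1/(-3861221 - 1/4338793) = 1/(-16753038646254/4338793) = -4338793/16753038646254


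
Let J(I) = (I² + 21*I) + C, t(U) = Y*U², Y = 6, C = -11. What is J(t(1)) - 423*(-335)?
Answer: 141856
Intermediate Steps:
t(U) = 6*U²
J(I) = -11 + I² + 21*I (J(I) = (I² + 21*I) - 11 = -11 + I² + 21*I)
J(t(1)) - 423*(-335) = (-11 + (6*1²)² + 21*(6*1²)) - 423*(-335) = (-11 + (6*1)² + 21*(6*1)) + 141705 = (-11 + 6² + 21*6) + 141705 = (-11 + 36 + 126) + 141705 = 151 + 141705 = 141856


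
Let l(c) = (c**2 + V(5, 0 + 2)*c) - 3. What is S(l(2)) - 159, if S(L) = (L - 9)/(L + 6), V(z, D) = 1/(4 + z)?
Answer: -2081/13 ≈ -160.08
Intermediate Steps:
l(c) = -3 + c**2 + c/9 (l(c) = (c**2 + c/(4 + 5)) - 3 = (c**2 + c/9) - 3 = -3 + c**2 + c/9)
S(L) = (-9 + L)/(6 + L)
S(l(2)) - 159 = (-9 + (-3 + 2**2 + (1/9)*2))/(6 + (-3 + 2**2 + (1/9)*2)) - 159 = (-9 + (-3 + 4 + 2/9))/(6 + (-3 + 4 + 2/9)) - 159 = (-9 + 11/9)/(6 + 11/9) - 159 = -70/9/(65/9) - 159 = (9/65)*(-70/9) - 159 = -14/13 - 159 = -2081/13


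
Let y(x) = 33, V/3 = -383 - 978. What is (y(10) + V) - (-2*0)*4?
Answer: -4050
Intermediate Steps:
V = -4083 (V = 3*(-383 - 978) = 3*(-1361) = -4083)
(y(10) + V) - (-2*0)*4 = (33 - 4083) - (-2*0)*4 = -4050 - 0*4 = -4050 - 1*0 = -4050 + 0 = -4050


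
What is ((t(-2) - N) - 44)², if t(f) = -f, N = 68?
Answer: 12100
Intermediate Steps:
((t(-2) - N) - 44)² = ((-1*(-2) - 1*68) - 44)² = ((2 - 68) - 44)² = (-66 - 44)² = (-110)² = 12100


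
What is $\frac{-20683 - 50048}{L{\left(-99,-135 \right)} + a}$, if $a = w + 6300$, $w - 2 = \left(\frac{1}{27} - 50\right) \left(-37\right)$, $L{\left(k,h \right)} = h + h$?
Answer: $- \frac{1909737}{212777} \approx -8.9753$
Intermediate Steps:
$L{\left(k,h \right)} = 2 h$
$w = \frac{49967}{27}$ ($w = 2 + \left(\frac{1}{27} - 50\right) \left(-37\right) = 2 - - \frac{49913}{27} = 2 + \frac{49913}{27} = \frac{49967}{27} \approx 1850.6$)
$a = \frac{220067}{27}$ ($a = \frac{49967}{27} + 6300 = \frac{220067}{27} \approx 8150.6$)
$\frac{-20683 - 50048}{L{\left(-99,-135 \right)} + a} = \frac{-20683 - 50048}{2 \left(-135\right) + \frac{220067}{27}} = - \frac{70731}{-270 + \frac{220067}{27}} = - \frac{70731}{\frac{212777}{27}} = \left(-70731\right) \frac{27}{212777} = - \frac{1909737}{212777}$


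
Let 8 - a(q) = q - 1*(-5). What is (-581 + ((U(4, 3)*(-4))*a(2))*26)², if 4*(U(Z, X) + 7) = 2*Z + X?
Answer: 19321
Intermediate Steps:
a(q) = 3 - q (a(q) = 8 - (q - 1*(-5)) = 8 - (q + 5) = 8 - (5 + q) = 8 + (-5 - q) = 3 - q)
U(Z, X) = -7 + Z/2 + X/4 (U(Z, X) = -7 + (2*Z + X)/4 = -7 + (X + 2*Z)/4 = -7 + (Z/2 + X/4) = -7 + Z/2 + X/4)
(-581 + ((U(4, 3)*(-4))*a(2))*26)² = (-581 + (((-7 + (½)*4 + (¼)*3)*(-4))*(3 - 1*2))*26)² = (-581 + (((-7 + 2 + ¾)*(-4))*(3 - 2))*26)² = (-581 + (-17/4*(-4)*1)*26)² = (-581 + (17*1)*26)² = (-581 + 17*26)² = (-581 + 442)² = (-139)² = 19321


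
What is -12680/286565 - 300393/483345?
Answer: -2049131881/3077994665 ≈ -0.66574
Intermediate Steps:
-12680/286565 - 300393/483345 = -12680*1/286565 - 300393*1/483345 = -2536/57313 - 33377/53705 = -2049131881/3077994665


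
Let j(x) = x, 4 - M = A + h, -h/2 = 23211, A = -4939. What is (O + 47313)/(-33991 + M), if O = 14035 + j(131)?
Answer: 61479/17374 ≈ 3.5386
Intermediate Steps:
h = -46422 (h = -2*23211 = -46422)
M = 51365 (M = 4 - (-4939 - 46422) = 4 - 1*(-51361) = 4 + 51361 = 51365)
O = 14166 (O = 14035 + 131 = 14166)
(O + 47313)/(-33991 + M) = (14166 + 47313)/(-33991 + 51365) = 61479/17374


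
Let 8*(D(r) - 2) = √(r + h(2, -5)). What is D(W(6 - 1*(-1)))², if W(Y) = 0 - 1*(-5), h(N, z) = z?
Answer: 4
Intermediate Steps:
W(Y) = 5 (W(Y) = 0 + 5 = 5)
D(r) = 2 + √(-5 + r)/8 (D(r) = 2 + √(r - 5)/8 = 2 + √(-5 + r)/8)
D(W(6 - 1*(-1)))² = (2 + √(-5 + 5)/8)² = (2 + √0/8)² = (2 + (⅛)*0)² = (2 + 0)² = 2² = 4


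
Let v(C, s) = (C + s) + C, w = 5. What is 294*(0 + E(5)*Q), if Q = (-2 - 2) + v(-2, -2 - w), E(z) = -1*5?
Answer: 22050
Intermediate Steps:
E(z) = -5
v(C, s) = s + 2*C
Q = -15 (Q = (-2 - 2) + ((-2 - 1*5) + 2*(-2)) = -4 + ((-2 - 5) - 4) = -4 + (-7 - 4) = -4 - 11 = -15)
294*(0 + E(5)*Q) = 294*(0 - 5*(-15)) = 294*(0 + 75) = 294*75 = 22050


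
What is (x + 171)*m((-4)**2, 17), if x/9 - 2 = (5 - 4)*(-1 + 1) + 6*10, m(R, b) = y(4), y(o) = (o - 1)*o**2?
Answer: 34992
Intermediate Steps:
y(o) = o**2*(-1 + o) (y(o) = (-1 + o)*o**2 = o**2*(-1 + o))
m(R, b) = 48 (m(R, b) = 4**2*(-1 + 4) = 16*3 = 48)
x = 558 (x = 18 + 9*((5 - 4)*(-1 + 1) + 6*10) = 18 + 9*(1*0 + 60) = 18 + 9*(0 + 60) = 18 + 9*60 = 18 + 540 = 558)
(x + 171)*m((-4)**2, 17) = (558 + 171)*48 = 729*48 = 34992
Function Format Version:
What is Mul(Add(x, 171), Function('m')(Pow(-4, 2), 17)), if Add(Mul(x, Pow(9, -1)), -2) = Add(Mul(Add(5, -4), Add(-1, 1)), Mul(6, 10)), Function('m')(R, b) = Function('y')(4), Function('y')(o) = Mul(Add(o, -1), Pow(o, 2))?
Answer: 34992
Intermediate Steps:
Function('y')(o) = Mul(Pow(o, 2), Add(-1, o)) (Function('y')(o) = Mul(Add(-1, o), Pow(o, 2)) = Mul(Pow(o, 2), Add(-1, o)))
Function('m')(R, b) = 48 (Function('m')(R, b) = Mul(Pow(4, 2), Add(-1, 4)) = Mul(16, 3) = 48)
x = 558 (x = Add(18, Mul(9, Add(Mul(Add(5, -4), Add(-1, 1)), Mul(6, 10)))) = Add(18, Mul(9, Add(Mul(1, 0), 60))) = Add(18, Mul(9, Add(0, 60))) = Add(18, Mul(9, 60)) = Add(18, 540) = 558)
Mul(Add(x, 171), Function('m')(Pow(-4, 2), 17)) = Mul(Add(558, 171), 48) = Mul(729, 48) = 34992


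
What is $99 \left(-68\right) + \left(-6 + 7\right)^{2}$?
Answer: $-6731$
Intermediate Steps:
$99 \left(-68\right) + \left(-6 + 7\right)^{2} = -6732 + 1^{2} = -6732 + 1 = -6731$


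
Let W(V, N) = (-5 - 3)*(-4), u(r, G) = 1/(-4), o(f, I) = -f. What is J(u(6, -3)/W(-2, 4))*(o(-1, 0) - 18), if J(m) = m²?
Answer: -17/16384 ≈ -0.0010376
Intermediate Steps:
u(r, G) = -¼
W(V, N) = 32 (W(V, N) = -8*(-4) = 32)
J(u(6, -3)/W(-2, 4))*(o(-1, 0) - 18) = (-¼/32)²*(-1*(-1) - 18) = (-¼*1/32)²*(1 - 18) = (-1/128)²*(-17) = (1/16384)*(-17) = -17/16384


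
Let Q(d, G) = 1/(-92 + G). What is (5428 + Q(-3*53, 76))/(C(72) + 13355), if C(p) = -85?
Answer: 86847/212320 ≈ 0.40904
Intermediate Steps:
(5428 + Q(-3*53, 76))/(C(72) + 13355) = (5428 + 1/(-92 + 76))/(-85 + 13355) = (5428 + 1/(-16))/13270 = (5428 - 1/16)*(1/13270) = (86847/16)*(1/13270) = 86847/212320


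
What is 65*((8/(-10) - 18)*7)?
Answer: -8554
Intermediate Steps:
65*((8/(-10) - 18)*7) = 65*((8*(-⅒) - 18)*7) = 65*((-⅘ - 18)*7) = 65*(-94/5*7) = 65*(-658/5) = -8554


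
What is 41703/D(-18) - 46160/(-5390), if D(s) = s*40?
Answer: -6384799/129360 ≈ -49.357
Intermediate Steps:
D(s) = 40*s
41703/D(-18) - 46160/(-5390) = 41703/((40*(-18))) - 46160/(-5390) = 41703/(-720) - 46160*(-1/5390) = 41703*(-1/720) + 4616/539 = -13901/240 + 4616/539 = -6384799/129360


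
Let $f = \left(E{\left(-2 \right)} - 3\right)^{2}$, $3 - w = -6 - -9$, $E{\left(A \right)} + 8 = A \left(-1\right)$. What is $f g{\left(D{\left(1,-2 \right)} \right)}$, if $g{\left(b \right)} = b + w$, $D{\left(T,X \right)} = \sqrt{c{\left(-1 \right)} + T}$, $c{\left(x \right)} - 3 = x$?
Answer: $81 \sqrt{3} \approx 140.3$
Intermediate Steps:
$E{\left(A \right)} = -8 - A$ ($E{\left(A \right)} = -8 + A \left(-1\right) = -8 - A$)
$c{\left(x \right)} = 3 + x$
$D{\left(T,X \right)} = \sqrt{2 + T}$ ($D{\left(T,X \right)} = \sqrt{\left(3 - 1\right) + T} = \sqrt{2 + T}$)
$w = 0$ ($w = 3 - \left(-6 - -9\right) = 3 - \left(-6 + 9\right) = 3 - 3 = 0$)
$g{\left(b \right)} = b$ ($g{\left(b \right)} = b + 0 = b$)
$f = 81$ ($f = \left(\left(-8 - -2\right) - 3\right)^{2} = \left(\left(-8 + 2\right) - 3\right)^{2} = \left(-6 - 3\right)^{2} = \left(-9\right)^{2} = 81$)
$f g{\left(D{\left(1,-2 \right)} \right)} = 81 \sqrt{2 + 1} = 81 \sqrt{3}$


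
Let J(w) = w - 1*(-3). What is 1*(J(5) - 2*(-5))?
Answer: 18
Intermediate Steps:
J(w) = 3 + w (J(w) = w + 3 = 3 + w)
1*(J(5) - 2*(-5)) = 1*((3 + 5) - 2*(-5)) = 1*(8 + 10) = 1*18 = 18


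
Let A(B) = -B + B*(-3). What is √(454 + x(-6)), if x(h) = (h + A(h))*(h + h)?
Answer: √238 ≈ 15.427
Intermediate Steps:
A(B) = -4*B (A(B) = -B - 3*B = -4*B)
x(h) = -6*h² (x(h) = (h - 4*h)*(h + h) = (-3*h)*(2*h) = -6*h²)
√(454 + x(-6)) = √(454 - 6*(-6)²) = √(454 - 6*36) = √(454 - 216) = √238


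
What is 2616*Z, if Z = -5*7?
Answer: -91560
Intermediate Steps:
Z = -35
2616*Z = 2616*(-35) = -91560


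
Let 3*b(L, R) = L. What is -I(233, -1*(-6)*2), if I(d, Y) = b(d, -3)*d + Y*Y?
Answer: -54721/3 ≈ -18240.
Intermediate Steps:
b(L, R) = L/3
I(d, Y) = Y**2 + d**2/3 (I(d, Y) = (d/3)*d + Y*Y = d**2/3 + Y**2 = Y**2 + d**2/3)
-I(233, -1*(-6)*2) = -((-1*(-6)*2)**2 + (1/3)*233**2) = -((6*2)**2 + (1/3)*54289) = -(12**2 + 54289/3) = -(144 + 54289/3) = -1*54721/3 = -54721/3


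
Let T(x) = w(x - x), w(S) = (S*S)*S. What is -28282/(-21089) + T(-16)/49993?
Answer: 28282/21089 ≈ 1.3411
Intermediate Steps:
w(S) = S³ (w(S) = S²*S = S³)
T(x) = 0 (T(x) = (x - x)³ = 0³ = 0)
-28282/(-21089) + T(-16)/49993 = -28282/(-21089) + 0/49993 = -28282*(-1/21089) + 0*(1/49993) = 28282/21089 + 0 = 28282/21089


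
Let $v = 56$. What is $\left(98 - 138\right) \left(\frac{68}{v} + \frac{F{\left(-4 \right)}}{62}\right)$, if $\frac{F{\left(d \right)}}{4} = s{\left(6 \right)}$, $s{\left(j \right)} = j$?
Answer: $- \frac{13900}{217} \approx -64.055$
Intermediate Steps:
$F{\left(d \right)} = 24$ ($F{\left(d \right)} = 4 \cdot 6 = 24$)
$\left(98 - 138\right) \left(\frac{68}{v} + \frac{F{\left(-4 \right)}}{62}\right) = \left(98 - 138\right) \left(\frac{68}{56} + \frac{24}{62}\right) = - 40 \left(68 \cdot \frac{1}{56} + 24 \cdot \frac{1}{62}\right) = - 40 \left(\frac{17}{14} + \frac{12}{31}\right) = \left(-40\right) \frac{695}{434} = - \frac{13900}{217}$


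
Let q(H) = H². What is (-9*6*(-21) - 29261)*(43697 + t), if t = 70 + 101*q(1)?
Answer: -1233875236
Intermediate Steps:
t = 171 (t = 70 + 101*1² = 70 + 101*1 = 70 + 101 = 171)
(-9*6*(-21) - 29261)*(43697 + t) = (-9*6*(-21) - 29261)*(43697 + 171) = (-54*(-21) - 29261)*43868 = (1134 - 29261)*43868 = -28127*43868 = -1233875236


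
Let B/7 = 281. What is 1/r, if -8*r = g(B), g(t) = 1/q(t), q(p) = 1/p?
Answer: -8/1967 ≈ -0.0040671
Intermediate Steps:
B = 1967 (B = 7*281 = 1967)
g(t) = t (g(t) = 1/(1/t) = t)
r = -1967/8 (r = -1/8*1967 = -1967/8 ≈ -245.88)
1/r = 1/(-1967/8) = -8/1967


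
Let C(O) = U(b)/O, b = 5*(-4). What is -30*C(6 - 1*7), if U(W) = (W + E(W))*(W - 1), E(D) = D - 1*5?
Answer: 28350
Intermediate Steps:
E(D) = -5 + D (E(D) = D - 5 = -5 + D)
b = -20
U(W) = (-1 + W)*(-5 + 2*W) (U(W) = (W + (-5 + W))*(W - 1) = (-5 + 2*W)*(-1 + W) = (-1 + W)*(-5 + 2*W))
C(O) = 945/O (C(O) = (5 - 7*(-20) + 2*(-20)²)/O = (5 + 140 + 2*400)/O = (5 + 140 + 800)/O = 945/O)
-30*C(6 - 1*7) = -28350/(6 - 1*7) = -28350/(6 - 7) = -28350/(-1) = -28350*(-1) = -30*(-945) = 28350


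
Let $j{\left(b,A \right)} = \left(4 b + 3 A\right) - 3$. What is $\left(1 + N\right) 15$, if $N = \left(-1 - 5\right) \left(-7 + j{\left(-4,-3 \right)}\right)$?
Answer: $3165$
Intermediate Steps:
$j{\left(b,A \right)} = -3 + 3 A + 4 b$ ($j{\left(b,A \right)} = \left(3 A + 4 b\right) - 3 = -3 + 3 A + 4 b$)
$N = 210$ ($N = \left(-1 - 5\right) \left(-7 + \left(-3 + 3 \left(-3\right) + 4 \left(-4\right)\right)\right) = - 6 \left(-7 - 28\right) = \left(-6\right) \left(-35\right) = 210$)
$\left(1 + N\right) 15 = \left(1 + 210\right) 15 = 211 \cdot 15 = 3165$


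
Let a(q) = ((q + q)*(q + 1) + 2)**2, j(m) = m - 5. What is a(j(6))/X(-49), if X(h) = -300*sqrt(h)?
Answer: 3*I/175 ≈ 0.017143*I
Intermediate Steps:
j(m) = -5 + m
a(q) = (2 + 2*q*(1 + q))**2 (a(q) = ((2*q)*(1 + q) + 2)**2 = (2*q*(1 + q) + 2)**2 = (2 + 2*q*(1 + q))**2)
a(j(6))/X(-49) = (4*(1 + (-5 + 6) + (-5 + 6)**2)**2)/((-2100*I)) = (4*(1 + 1 + 1**2)**2)/((-2100*I)) = (4*(1 + 1 + 1)**2)/((-2100*I)) = (4*3**2)*(I/2100) = (4*9)*(I/2100) = 36*(I/2100) = 3*I/175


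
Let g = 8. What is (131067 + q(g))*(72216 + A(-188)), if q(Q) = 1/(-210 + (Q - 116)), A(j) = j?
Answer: 1501038490270/159 ≈ 9.4405e+9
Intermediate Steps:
q(Q) = 1/(-326 + Q) (q(Q) = 1/(-210 + (-116 + Q)) = 1/(-326 + Q))
(131067 + q(g))*(72216 + A(-188)) = (131067 + 1/(-326 + 8))*(72216 - 188) = (131067 + 1/(-318))*72028 = (131067 - 1/318)*72028 = (41679305/318)*72028 = 1501038490270/159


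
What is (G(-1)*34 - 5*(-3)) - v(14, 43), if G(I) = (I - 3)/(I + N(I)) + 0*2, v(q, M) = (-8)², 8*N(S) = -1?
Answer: 647/9 ≈ 71.889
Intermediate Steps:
N(S) = -⅛ (N(S) = (⅛)*(-1) = -⅛)
v(q, M) = 64
G(I) = (-3 + I)/(-⅛ + I) (G(I) = (I - 3)/(I - ⅛) + 0*2 = (-3 + I)/(-⅛ + I) + 0 = (-3 + I)/(-⅛ + I))
(G(-1)*34 - 5*(-3)) - v(14, 43) = ((8*(-3 - 1)/(-1 + 8*(-1)))*34 - 5*(-3)) - 1*64 = ((8*(-4)/(-1 - 8))*34 + 15) - 64 = ((8*(-4)/(-9))*34 + 15) - 64 = ((8*(-⅑)*(-4))*34 + 15) - 64 = ((32/9)*34 + 15) - 64 = (1088/9 + 15) - 64 = 1223/9 - 64 = 647/9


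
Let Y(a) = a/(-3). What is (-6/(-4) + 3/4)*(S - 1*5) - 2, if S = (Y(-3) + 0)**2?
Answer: -11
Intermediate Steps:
Y(a) = -a/3 (Y(a) = a*(-1/3) = -a/3)
S = 1 (S = (-1/3*(-3) + 0)**2 = (1 + 0)**2 = 1**2 = 1)
(-6/(-4) + 3/4)*(S - 1*5) - 2 = (-6/(-4) + 3/4)*(1 - 1*5) - 2 = (-6*(-1/4) + 3*(1/4))*(1 - 5) - 2 = (3/2 + 3/4)*(-4) - 2 = (9/4)*(-4) - 2 = -9 - 2 = -11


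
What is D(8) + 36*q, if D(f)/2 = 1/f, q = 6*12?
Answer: 10369/4 ≈ 2592.3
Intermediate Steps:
q = 72
D(f) = 2/f
D(8) + 36*q = 2/8 + 36*72 = 2*(1/8) + 2592 = 1/4 + 2592 = 10369/4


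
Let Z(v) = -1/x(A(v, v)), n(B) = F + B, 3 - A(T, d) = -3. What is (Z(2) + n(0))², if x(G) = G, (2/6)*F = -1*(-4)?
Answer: 5041/36 ≈ 140.03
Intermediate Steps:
F = 12 (F = 3*(-1*(-4)) = 3*4 = 12)
A(T, d) = 6 (A(T, d) = 3 - 1*(-3) = 3 + 3 = 6)
n(B) = 12 + B
Z(v) = -⅙ (Z(v) = -1/6 = -1*⅙ = -⅙)
(Z(2) + n(0))² = (-⅙ + (12 + 0))² = (-⅙ + 12)² = (71/6)² = 5041/36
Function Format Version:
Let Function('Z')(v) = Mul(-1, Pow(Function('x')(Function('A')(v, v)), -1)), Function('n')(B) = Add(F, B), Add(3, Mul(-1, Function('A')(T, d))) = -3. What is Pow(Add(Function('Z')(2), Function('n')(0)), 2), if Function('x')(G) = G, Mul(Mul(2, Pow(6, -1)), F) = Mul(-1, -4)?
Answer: Rational(5041, 36) ≈ 140.03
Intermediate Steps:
F = 12 (F = Mul(3, Mul(-1, -4)) = Mul(3, 4) = 12)
Function('A')(T, d) = 6 (Function('A')(T, d) = Add(3, Mul(-1, -3)) = Add(3, 3) = 6)
Function('n')(B) = Add(12, B)
Function('Z')(v) = Rational(-1, 6) (Function('Z')(v) = Mul(-1, Pow(6, -1)) = Mul(-1, Rational(1, 6)) = Rational(-1, 6))
Pow(Add(Function('Z')(2), Function('n')(0)), 2) = Pow(Add(Rational(-1, 6), Add(12, 0)), 2) = Pow(Add(Rational(-1, 6), 12), 2) = Pow(Rational(71, 6), 2) = Rational(5041, 36)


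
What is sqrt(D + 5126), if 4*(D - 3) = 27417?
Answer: sqrt(47933)/2 ≈ 109.47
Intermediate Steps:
D = 27429/4 (D = 3 + (1/4)*27417 = 3 + 27417/4 = 27429/4 ≈ 6857.3)
sqrt(D + 5126) = sqrt(27429/4 + 5126) = sqrt(47933/4) = sqrt(47933)/2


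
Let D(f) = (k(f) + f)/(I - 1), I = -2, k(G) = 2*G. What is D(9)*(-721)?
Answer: 6489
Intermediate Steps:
D(f) = -f (D(f) = (2*f + f)/(-2 - 1) = (3*f)/(-3) = (3*f)*(-1/3) = -f)
D(9)*(-721) = -1*9*(-721) = -9*(-721) = 6489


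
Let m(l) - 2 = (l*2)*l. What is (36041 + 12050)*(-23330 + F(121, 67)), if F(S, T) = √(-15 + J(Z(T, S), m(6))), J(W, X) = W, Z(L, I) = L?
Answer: -1121963030 + 96182*√13 ≈ -1.1216e+9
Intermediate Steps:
m(l) = 2 + 2*l² (m(l) = 2 + (l*2)*l = 2 + (2*l)*l = 2 + 2*l²)
F(S, T) = √(-15 + T)
(36041 + 12050)*(-23330 + F(121, 67)) = (36041 + 12050)*(-23330 + √(-15 + 67)) = 48091*(-23330 + √52) = 48091*(-23330 + 2*√13) = -1121963030 + 96182*√13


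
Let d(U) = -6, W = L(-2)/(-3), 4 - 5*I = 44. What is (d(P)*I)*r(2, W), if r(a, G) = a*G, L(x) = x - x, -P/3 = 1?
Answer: 0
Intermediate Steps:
P = -3 (P = -3*1 = -3)
I = -8 (I = ⅘ - ⅕*44 = ⅘ - 44/5 = -8)
L(x) = 0
W = 0 (W = 0/(-3) = 0*(-⅓) = 0)
r(a, G) = G*a
(d(P)*I)*r(2, W) = (-6*(-8))*(0*2) = 48*0 = 0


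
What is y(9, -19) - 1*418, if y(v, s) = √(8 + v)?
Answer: -418 + √17 ≈ -413.88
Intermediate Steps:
y(9, -19) - 1*418 = √(8 + 9) - 1*418 = √17 - 418 = -418 + √17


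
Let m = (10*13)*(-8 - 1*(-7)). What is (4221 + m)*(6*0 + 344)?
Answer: 1407304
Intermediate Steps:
m = -130 (m = 130*(-8 + 7) = 130*(-1) = -130)
(4221 + m)*(6*0 + 344) = (4221 - 130)*(6*0 + 344) = 4091*(0 + 344) = 4091*344 = 1407304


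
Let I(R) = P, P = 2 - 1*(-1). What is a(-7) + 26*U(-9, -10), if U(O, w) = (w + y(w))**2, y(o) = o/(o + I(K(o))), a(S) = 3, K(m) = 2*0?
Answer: 93747/49 ≈ 1913.2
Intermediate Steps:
K(m) = 0
P = 3 (P = 2 + 1 = 3)
I(R) = 3
y(o) = o/(3 + o) (y(o) = o/(o + 3) = o/(3 + o))
U(O, w) = (w + w/(3 + w))**2
a(-7) + 26*U(-9, -10) = 3 + 26*(-10 - 10/(3 - 10))**2 = 3 + 26*(-10 - 10/(-7))**2 = 3 + 26*(-10 - 10*(-1/7))**2 = 3 + 26*(-10 + 10/7)**2 = 3 + 26*(-60/7)**2 = 3 + 26*(3600/49) = 3 + 93600/49 = 93747/49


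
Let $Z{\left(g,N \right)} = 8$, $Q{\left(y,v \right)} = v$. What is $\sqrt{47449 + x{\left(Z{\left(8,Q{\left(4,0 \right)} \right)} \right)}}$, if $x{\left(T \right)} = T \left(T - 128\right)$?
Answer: $\sqrt{46489} \approx 215.61$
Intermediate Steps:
$x{\left(T \right)} = T \left(-128 + T\right)$
$\sqrt{47449 + x{\left(Z{\left(8,Q{\left(4,0 \right)} \right)} \right)}} = \sqrt{47449 + 8 \left(-128 + 8\right)} = \sqrt{47449 + 8 \left(-120\right)} = \sqrt{47449 - 960} = \sqrt{46489}$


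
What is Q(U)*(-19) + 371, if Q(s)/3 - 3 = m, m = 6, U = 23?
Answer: -142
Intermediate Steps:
Q(s) = 27 (Q(s) = 9 + 3*6 = 9 + 18 = 27)
Q(U)*(-19) + 371 = 27*(-19) + 371 = -513 + 371 = -142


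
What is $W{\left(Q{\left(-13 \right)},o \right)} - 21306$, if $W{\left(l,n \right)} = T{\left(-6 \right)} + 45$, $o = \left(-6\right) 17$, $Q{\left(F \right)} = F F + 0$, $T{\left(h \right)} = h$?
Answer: $-21267$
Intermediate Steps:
$Q{\left(F \right)} = F^{2}$ ($Q{\left(F \right)} = F^{2} + 0 = F^{2}$)
$o = -102$
$W{\left(l,n \right)} = 39$ ($W{\left(l,n \right)} = -6 + 45 = 39$)
$W{\left(Q{\left(-13 \right)},o \right)} - 21306 = 39 - 21306 = -21267$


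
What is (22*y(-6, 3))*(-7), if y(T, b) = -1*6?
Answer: 924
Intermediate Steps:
y(T, b) = -6
(22*y(-6, 3))*(-7) = (22*(-6))*(-7) = -132*(-7) = 924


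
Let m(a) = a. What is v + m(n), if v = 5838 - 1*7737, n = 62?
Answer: -1837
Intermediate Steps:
v = -1899 (v = 5838 - 7737 = -1899)
v + m(n) = -1899 + 62 = -1837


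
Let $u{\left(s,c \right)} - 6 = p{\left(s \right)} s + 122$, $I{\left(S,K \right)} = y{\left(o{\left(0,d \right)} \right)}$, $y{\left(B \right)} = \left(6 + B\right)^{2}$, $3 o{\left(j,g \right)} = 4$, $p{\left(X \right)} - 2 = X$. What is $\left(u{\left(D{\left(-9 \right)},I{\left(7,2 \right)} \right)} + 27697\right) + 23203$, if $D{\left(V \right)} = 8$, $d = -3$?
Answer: $51108$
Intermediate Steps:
$p{\left(X \right)} = 2 + X$
$o{\left(j,g \right)} = \frac{4}{3}$ ($o{\left(j,g \right)} = \frac{1}{3} \cdot 4 = \frac{4}{3}$)
$I{\left(S,K \right)} = \frac{484}{9}$ ($I{\left(S,K \right)} = \left(6 + \frac{4}{3}\right)^{2} = \left(\frac{22}{3}\right)^{2} = \frac{484}{9}$)
$u{\left(s,c \right)} = 128 + s \left(2 + s\right)$ ($u{\left(s,c \right)} = 6 + \left(\left(2 + s\right) s + 122\right) = 6 + \left(s \left(2 + s\right) + 122\right) = 6 + \left(122 + s \left(2 + s\right)\right) = 128 + s \left(2 + s\right)$)
$\left(u{\left(D{\left(-9 \right)},I{\left(7,2 \right)} \right)} + 27697\right) + 23203 = \left(\left(128 + 8 \left(2 + 8\right)\right) + 27697\right) + 23203 = \left(\left(128 + 8 \cdot 10\right) + 27697\right) + 23203 = \left(\left(128 + 80\right) + 27697\right) + 23203 = \left(208 + 27697\right) + 23203 = 27905 + 23203 = 51108$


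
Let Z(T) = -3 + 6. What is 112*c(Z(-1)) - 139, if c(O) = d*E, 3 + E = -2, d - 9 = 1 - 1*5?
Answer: -2939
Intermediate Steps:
d = 5 (d = 9 + (1 - 1*5) = 9 + (1 - 5) = 9 - 4 = 5)
Z(T) = 3
E = -5 (E = -3 - 2 = -5)
c(O) = -25 (c(O) = 5*(-5) = -25)
112*c(Z(-1)) - 139 = 112*(-25) - 139 = -2800 - 139 = -2939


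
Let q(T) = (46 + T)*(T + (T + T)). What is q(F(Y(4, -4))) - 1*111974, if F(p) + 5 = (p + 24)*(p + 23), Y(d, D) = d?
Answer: 1683667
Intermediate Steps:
F(p) = -5 + (23 + p)*(24 + p) (F(p) = -5 + (p + 24)*(p + 23) = -5 + (24 + p)*(23 + p) = -5 + (23 + p)*(24 + p))
q(T) = 3*T*(46 + T) (q(T) = (46 + T)*(T + 2*T) = (46 + T)*(3*T) = 3*T*(46 + T))
q(F(Y(4, -4))) - 1*111974 = 3*(547 + 4² + 47*4)*(46 + (547 + 4² + 47*4)) - 1*111974 = 3*(547 + 16 + 188)*(46 + (547 + 16 + 188)) - 111974 = 3*751*(46 + 751) - 111974 = 3*751*797 - 111974 = 1795641 - 111974 = 1683667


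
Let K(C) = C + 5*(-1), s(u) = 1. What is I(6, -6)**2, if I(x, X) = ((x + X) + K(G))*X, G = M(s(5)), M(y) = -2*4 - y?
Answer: 7056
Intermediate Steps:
M(y) = -8 - y
G = -9 (G = -8 - 1*1 = -8 - 1 = -9)
K(C) = -5 + C (K(C) = C - 5 = -5 + C)
I(x, X) = X*(-14 + X + x) (I(x, X) = ((x + X) + (-5 - 9))*X = ((X + x) - 14)*X = (-14 + X + x)*X = X*(-14 + X + x))
I(6, -6)**2 = (-6*(-14 - 6 + 6))**2 = (-6*(-14))**2 = 84**2 = 7056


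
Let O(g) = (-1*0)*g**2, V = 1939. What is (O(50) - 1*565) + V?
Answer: 1374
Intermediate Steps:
O(g) = 0 (O(g) = 0*g**2 = 0)
(O(50) - 1*565) + V = (0 - 1*565) + 1939 = (0 - 565) + 1939 = -565 + 1939 = 1374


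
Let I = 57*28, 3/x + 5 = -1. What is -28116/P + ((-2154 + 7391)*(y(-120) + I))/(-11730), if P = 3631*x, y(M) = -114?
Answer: -4586906549/7098605 ≈ -646.17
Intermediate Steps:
x = -½ (x = 3/(-5 - 1) = 3/(-6) = 3*(-⅙) = -½ ≈ -0.50000)
P = -3631/2 (P = 3631*(-½) = -3631/2 ≈ -1815.5)
I = 1596
-28116/P + ((-2154 + 7391)*(y(-120) + I))/(-11730) = -28116/(-3631/2) + ((-2154 + 7391)*(-114 + 1596))/(-11730) = -28116*(-2/3631) + (5237*1482)*(-1/11730) = 56232/3631 + 7761234*(-1/11730) = 56232/3631 - 1293539/1955 = -4586906549/7098605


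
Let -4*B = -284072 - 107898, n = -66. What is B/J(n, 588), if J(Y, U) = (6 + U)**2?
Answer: 195985/705672 ≈ 0.27773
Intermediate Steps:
B = 195985/2 (B = -(-284072 - 107898)/4 = -1/4*(-391970) = 195985/2 ≈ 97993.)
B/J(n, 588) = 195985/(2*((6 + 588)**2)) = 195985/(2*(594**2)) = (195985/2)/352836 = (195985/2)*(1/352836) = 195985/705672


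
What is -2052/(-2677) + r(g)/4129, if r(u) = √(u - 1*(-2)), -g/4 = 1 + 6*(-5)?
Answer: 2052/2677 + √118/4129 ≈ 0.76916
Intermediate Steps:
g = 116 (g = -4*(1 + 6*(-5)) = -4*(1 - 30) = -4*(-29) = 116)
r(u) = √(2 + u) (r(u) = √(u + 2) = √(2 + u))
-2052/(-2677) + r(g)/4129 = -2052/(-2677) + √(2 + 116)/4129 = -2052*(-1/2677) + √118*(1/4129) = 2052/2677 + √118/4129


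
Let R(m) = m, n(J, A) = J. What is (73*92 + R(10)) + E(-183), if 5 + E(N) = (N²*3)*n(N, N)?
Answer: -18378740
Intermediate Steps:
E(N) = -5 + 3*N³ (E(N) = -5 + (N²*3)*N = -5 + (3*N²)*N = -5 + 3*N³)
(73*92 + R(10)) + E(-183) = (73*92 + 10) + (-5 + 3*(-183)³) = (6716 + 10) + (-5 + 3*(-6128487)) = 6726 + (-5 - 18385461) = 6726 - 18385466 = -18378740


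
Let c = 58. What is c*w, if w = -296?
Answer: -17168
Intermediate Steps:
c*w = 58*(-296) = -17168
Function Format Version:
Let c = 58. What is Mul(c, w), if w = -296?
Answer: -17168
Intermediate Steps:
Mul(c, w) = Mul(58, -296) = -17168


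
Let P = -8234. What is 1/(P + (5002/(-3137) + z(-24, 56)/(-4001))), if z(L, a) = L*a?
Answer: -12551137/103361858932 ≈ -0.00012143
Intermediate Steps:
1/(P + (5002/(-3137) + z(-24, 56)/(-4001))) = 1/(-8234 + (5002/(-3137) - 24*56/(-4001))) = 1/(-8234 + (5002*(-1/3137) - 1344*(-1/4001))) = 1/(-8234 + (-5002/3137 + 1344/4001)) = 1/(-8234 - 15796874/12551137) = 1/(-103361858932/12551137) = -12551137/103361858932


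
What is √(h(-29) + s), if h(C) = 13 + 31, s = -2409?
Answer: I*√2365 ≈ 48.631*I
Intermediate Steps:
h(C) = 44
√(h(-29) + s) = √(44 - 2409) = √(-2365) = I*√2365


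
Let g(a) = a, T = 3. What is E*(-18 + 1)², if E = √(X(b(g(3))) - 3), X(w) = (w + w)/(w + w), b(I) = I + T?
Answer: 289*I*√2 ≈ 408.71*I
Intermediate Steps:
b(I) = 3 + I (b(I) = I + 3 = 3 + I)
X(w) = 1 (X(w) = (2*w)/((2*w)) = (2*w)*(1/(2*w)) = 1)
E = I*√2 (E = √(1 - 3) = √(-2) = I*√2 ≈ 1.4142*I)
E*(-18 + 1)² = (I*√2)*(-18 + 1)² = (I*√2)*(-17)² = (I*√2)*289 = 289*I*√2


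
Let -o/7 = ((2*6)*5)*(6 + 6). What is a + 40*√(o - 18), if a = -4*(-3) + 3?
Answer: 15 + 120*I*√562 ≈ 15.0 + 2844.8*I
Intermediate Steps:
a = 15 (a = 12 + 3 = 15)
o = -5040 (o = -7*(2*6)*5*(6 + 6) = -7*12*5*12 = -420*12 = -7*720 = -5040)
a + 40*√(o - 18) = 15 + 40*√(-5040 - 18) = 15 + 40*√(-5058) = 15 + 40*(3*I*√562) = 15 + 120*I*√562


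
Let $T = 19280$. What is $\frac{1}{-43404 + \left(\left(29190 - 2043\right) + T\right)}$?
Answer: $\frac{1}{3023} \approx 0.0003308$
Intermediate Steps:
$\frac{1}{-43404 + \left(\left(29190 - 2043\right) + T\right)} = \frac{1}{-43404 + \left(\left(29190 - 2043\right) + 19280\right)} = \frac{1}{-43404 + \left(27147 + 19280\right)} = \frac{1}{-43404 + 46427} = \frac{1}{3023}$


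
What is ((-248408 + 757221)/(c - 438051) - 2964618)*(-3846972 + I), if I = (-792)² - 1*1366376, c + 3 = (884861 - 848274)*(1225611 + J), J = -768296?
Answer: 227479163623610989182820/16731345851 ≈ 1.3596e+13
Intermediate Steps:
c = 16731783902 (c = -3 + (884861 - 848274)*(1225611 - 768296) = -3 + 36587*457315 = -3 + 16731783905 = 16731783902)
I = -739112 (I = 627264 - 1366376 = -739112)
((-248408 + 757221)/(c - 438051) - 2964618)*(-3846972 + I) = ((-248408 + 757221)/(16731783902 - 438051) - 2964618)*(-3846972 - 739112) = (508813/16731345851 - 2964618)*(-4586084) = -49602049073591105/16731345851*(-4586084) = 227479163623610989182820/16731345851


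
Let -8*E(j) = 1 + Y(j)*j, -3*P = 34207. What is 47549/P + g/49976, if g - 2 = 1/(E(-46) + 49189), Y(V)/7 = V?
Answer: -1349845708716443/323698467444684 ≈ -4.1701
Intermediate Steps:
P = -34207/3 (P = -1/3*34207 = -34207/3 ≈ -11402.)
Y(V) = 7*V
E(j) = -1/8 - 7*j**2/8 (E(j) = -(1 + (7*j)*j)/8 = -(1 + 7*j**2)/8 = -1/8 - 7*j**2/8)
g = 757406/378699 (g = 2 + 1/((-1/8 - 7/8*(-46)**2) + 49189) = 2 + 1/((-1/8 - 7/8*2116) + 49189) = 2 + 1/((-1/8 - 3703/2) + 49189) = 2 + 1/(-14813/8 + 49189) = 2 + 1/(378699/8) = 2 + 8/378699 = 757406/378699 ≈ 2.0000)
47549/P + g/49976 = 47549/(-34207/3) + (757406/378699)/49976 = 47549*(-3/34207) + (757406/378699)*(1/49976) = -142647/34207 + 378703/9462930612 = -1349845708716443/323698467444684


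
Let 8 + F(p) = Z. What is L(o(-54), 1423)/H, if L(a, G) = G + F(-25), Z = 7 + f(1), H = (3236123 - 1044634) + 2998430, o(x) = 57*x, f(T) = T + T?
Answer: 1424/5189919 ≈ 0.00027438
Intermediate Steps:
f(T) = 2*T
H = 5189919 (H = 2191489 + 2998430 = 5189919)
Z = 9 (Z = 7 + 2*1 = 7 + 2 = 9)
F(p) = 1 (F(p) = -8 + 9 = 1)
L(a, G) = 1 + G (L(a, G) = G + 1 = 1 + G)
L(o(-54), 1423)/H = (1 + 1423)/5189919 = 1424*(1/5189919) = 1424/5189919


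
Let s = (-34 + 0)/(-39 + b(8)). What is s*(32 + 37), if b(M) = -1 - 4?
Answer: 1173/22 ≈ 53.318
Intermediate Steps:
b(M) = -5
s = 17/22 (s = (-34 + 0)/(-39 - 5) = -34/(-44) = -34*(-1/44) = 17/22 ≈ 0.77273)
s*(32 + 37) = 17*(32 + 37)/22 = (17/22)*69 = 1173/22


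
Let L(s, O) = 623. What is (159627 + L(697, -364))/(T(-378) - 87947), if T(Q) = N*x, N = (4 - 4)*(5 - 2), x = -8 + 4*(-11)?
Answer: -160250/87947 ≈ -1.8221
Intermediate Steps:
x = -52 (x = -8 - 44 = -52)
N = 0 (N = 0*3 = 0)
T(Q) = 0 (T(Q) = 0*(-52) = 0)
(159627 + L(697, -364))/(T(-378) - 87947) = (159627 + 623)/(0 - 87947) = 160250/(-87947) = 160250*(-1/87947) = -160250/87947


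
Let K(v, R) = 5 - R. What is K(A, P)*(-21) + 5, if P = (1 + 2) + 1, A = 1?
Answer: -16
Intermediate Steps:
P = 4 (P = 3 + 1 = 4)
K(A, P)*(-21) + 5 = (5 - 1*4)*(-21) + 5 = (5 - 4)*(-21) + 5 = 1*(-21) + 5 = -21 + 5 = -16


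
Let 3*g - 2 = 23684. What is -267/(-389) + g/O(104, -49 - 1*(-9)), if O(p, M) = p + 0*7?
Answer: 357583/4668 ≈ 76.603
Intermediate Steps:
g = 23686/3 (g = ⅔ + (⅓)*23684 = ⅔ + 23684/3 = 23686/3 ≈ 7895.3)
O(p, M) = p (O(p, M) = p + 0 = p)
-267/(-389) + g/O(104, -49 - 1*(-9)) = -267/(-389) + (23686/3)/104 = -267*(-1/389) + (23686/3)*(1/104) = 267/389 + 911/12 = 357583/4668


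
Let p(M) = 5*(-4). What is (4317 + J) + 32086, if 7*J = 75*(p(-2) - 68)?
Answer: 248221/7 ≈ 35460.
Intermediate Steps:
p(M) = -20
J = -6600/7 (J = (75*(-20 - 68))/7 = (75*(-88))/7 = (1/7)*(-6600) = -6600/7 ≈ -942.86)
(4317 + J) + 32086 = (4317 - 6600/7) + 32086 = 23619/7 + 32086 = 248221/7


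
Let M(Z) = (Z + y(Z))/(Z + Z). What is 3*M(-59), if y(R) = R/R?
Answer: 87/59 ≈ 1.4746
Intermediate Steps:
y(R) = 1
M(Z) = (1 + Z)/(2*Z) (M(Z) = (Z + 1)/(Z + Z) = (1 + Z)/((2*Z)) = (1 + Z)*(1/(2*Z)) = (1 + Z)/(2*Z))
3*M(-59) = 3*((1/2)*(1 - 59)/(-59)) = 3*((1/2)*(-1/59)*(-58)) = 3*(29/59) = 87/59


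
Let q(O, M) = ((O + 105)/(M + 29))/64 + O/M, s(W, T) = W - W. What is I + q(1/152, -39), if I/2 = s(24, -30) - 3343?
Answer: -25366772239/3793920 ≈ -6686.2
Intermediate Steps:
s(W, T) = 0
I = -6686 (I = 2*(0 - 3343) = 2*(-3343) = -6686)
q(O, M) = O/M + (105 + O)/(64*(29 + M)) (q(O, M) = ((105 + O)/(29 + M))*(1/64) + O/M = (105 + O)/(64*(29 + M)) + O/M = O/M + (105 + O)/(64*(29 + M)))
I + q(1/152, -39) = -6686 + (1/64)*(105*(-39) + 1856/152 + 65*(-39)/152)/(-39*(29 - 39)) = -6686 + (1/64)*(-1/39)*(-4095 + 1856*(1/152) + 65*(-39)*(1/152))/(-10) = -6686 + (1/64)*(-1/39)*(-⅒)*(-4095 + 232/19 - 2535/152) = -6686 + (1/64)*(-1/39)*(-⅒)*(-623119/152) = -6686 - 623119/3793920 = -25366772239/3793920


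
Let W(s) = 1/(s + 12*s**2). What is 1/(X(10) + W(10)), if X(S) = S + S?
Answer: 1210/24201 ≈ 0.049998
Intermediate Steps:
X(S) = 2*S
1/(X(10) + W(10)) = 1/(2*10 + 1/(10*(1 + 12*10))) = 1/(20 + 1/(10*(1 + 120))) = 1/(20 + (1/10)/121) = 1/(20 + (1/10)*(1/121)) = 1/(20 + 1/1210) = 1/(24201/1210) = 1210/24201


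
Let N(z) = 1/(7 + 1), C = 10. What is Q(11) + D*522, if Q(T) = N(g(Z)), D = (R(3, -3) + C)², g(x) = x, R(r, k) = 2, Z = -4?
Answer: 601345/8 ≈ 75168.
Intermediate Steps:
N(z) = ⅛ (N(z) = 1/8 = ⅛)
D = 144 (D = (2 + 10)² = 12² = 144)
Q(T) = ⅛
Q(11) + D*522 = ⅛ + 144*522 = ⅛ + 75168 = 601345/8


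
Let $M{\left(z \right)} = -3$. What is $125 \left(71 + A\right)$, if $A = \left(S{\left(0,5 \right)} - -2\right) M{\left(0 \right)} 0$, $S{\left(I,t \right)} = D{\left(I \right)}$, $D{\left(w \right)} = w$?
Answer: $8875$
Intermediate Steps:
$S{\left(I,t \right)} = I$
$A = 0$ ($A = \left(0 - -2\right) \left(-3\right) 0 = \left(0 + 2\right) \left(-3\right) 0 = 2 \left(-3\right) 0 = \left(-6\right) 0 = 0$)
$125 \left(71 + A\right) = 125 \left(71 + 0\right) = 125 \cdot 71 = 8875$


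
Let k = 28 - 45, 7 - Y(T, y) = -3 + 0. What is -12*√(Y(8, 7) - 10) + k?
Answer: -17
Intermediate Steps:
Y(T, y) = 10 (Y(T, y) = 7 - (-3 + 0) = 7 - 1*(-3) = 7 + 3 = 10)
k = -17
-12*√(Y(8, 7) - 10) + k = -12*√(10 - 10) - 17 = -12*√0 - 17 = -12*0 - 17 = 0 - 17 = -17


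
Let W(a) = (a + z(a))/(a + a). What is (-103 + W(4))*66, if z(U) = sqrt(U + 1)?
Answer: -6765 + 33*sqrt(5)/4 ≈ -6746.6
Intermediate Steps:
z(U) = sqrt(1 + U)
W(a) = (a + sqrt(1 + a))/(2*a) (W(a) = (a + sqrt(1 + a))/(a + a) = (a + sqrt(1 + a))/((2*a)) = (a + sqrt(1 + a))*(1/(2*a)) = (a + sqrt(1 + a))/(2*a))
(-103 + W(4))*66 = (-103 + (1/2)*(4 + sqrt(1 + 4))/4)*66 = (-103 + (1/2)*(1/4)*(4 + sqrt(5)))*66 = (-103 + (1/2 + sqrt(5)/8))*66 = (-205/2 + sqrt(5)/8)*66 = -6765 + 33*sqrt(5)/4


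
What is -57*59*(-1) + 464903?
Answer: 468266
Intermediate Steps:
-57*59*(-1) + 464903 = -3363*(-1) + 464903 = 3363 + 464903 = 468266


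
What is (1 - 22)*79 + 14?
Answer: -1645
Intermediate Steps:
(1 - 22)*79 + 14 = -21*79 + 14 = -1659 + 14 = -1645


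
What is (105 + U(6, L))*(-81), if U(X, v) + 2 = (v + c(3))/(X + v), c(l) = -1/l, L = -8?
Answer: -17361/2 ≈ -8680.5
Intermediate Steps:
U(X, v) = -2 + (-⅓ + v)/(X + v) (U(X, v) = -2 + (v - 1/3)/(X + v) = -2 + (v - 1*⅓)/(X + v) = -2 + (v - ⅓)/(X + v) = -2 + (-⅓ + v)/(X + v))
(105 + U(6, L))*(-81) = (105 + (-⅓ - 1*(-8) - 2*6)/(6 - 8))*(-81) = (105 + (-⅓ + 8 - 12)/(-2))*(-81) = (105 - ½*(-13/3))*(-81) = (105 + 13/6)*(-81) = (643/6)*(-81) = -17361/2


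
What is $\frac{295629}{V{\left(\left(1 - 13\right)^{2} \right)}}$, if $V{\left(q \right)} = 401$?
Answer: $\frac{295629}{401} \approx 737.23$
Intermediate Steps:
$\frac{295629}{V{\left(\left(1 - 13\right)^{2} \right)}} = \frac{295629}{401}$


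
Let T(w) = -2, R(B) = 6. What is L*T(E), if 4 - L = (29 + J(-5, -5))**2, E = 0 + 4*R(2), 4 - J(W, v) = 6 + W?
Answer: 2040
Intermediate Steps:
J(W, v) = -2 - W (J(W, v) = 4 - (6 + W) = 4 + (-6 - W) = -2 - W)
E = 24 (E = 0 + 4*6 = 0 + 24 = 24)
L = -1020 (L = 4 - (29 + (-2 - 1*(-5)))**2 = 4 - (29 + (-2 + 5))**2 = 4 - (29 + 3)**2 = 4 - 1*32**2 = 4 - 1*1024 = 4 - 1024 = -1020)
L*T(E) = -1020*(-2) = 2040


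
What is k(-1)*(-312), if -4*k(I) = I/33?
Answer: -26/11 ≈ -2.3636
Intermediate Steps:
k(I) = -I/132 (k(I) = -I/(4*33) = -I/132)
k(-1)*(-312) = -1/132*(-1)*(-312) = (1/132)*(-312) = -26/11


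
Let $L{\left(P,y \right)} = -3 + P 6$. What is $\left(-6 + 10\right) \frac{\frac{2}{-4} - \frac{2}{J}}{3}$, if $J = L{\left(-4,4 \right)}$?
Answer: $- \frac{46}{81} \approx -0.5679$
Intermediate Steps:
$L{\left(P,y \right)} = -3 + 6 P$
$J = -27$ ($J = -3 + 6 \left(-4\right) = -3 - 24 = -27$)
$\left(-6 + 10\right) \frac{\frac{2}{-4} - \frac{2}{J}}{3} = \left(-6 + 10\right) \frac{\frac{2}{-4} - \frac{2}{-27}}{3} = 4 \left(2 \left(- \frac{1}{4}\right) - - \frac{2}{27}\right) \frac{1}{3} = 4 \left(- \frac{1}{2} + \frac{2}{27}\right) \frac{1}{3} = 4 \left(\left(- \frac{23}{54}\right) \frac{1}{3}\right) = 4 \left(- \frac{23}{162}\right) = - \frac{46}{81}$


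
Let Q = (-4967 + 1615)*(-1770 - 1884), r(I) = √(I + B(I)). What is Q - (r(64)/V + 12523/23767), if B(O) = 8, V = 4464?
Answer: 291103147013/23767 - √2/744 ≈ 1.2248e+7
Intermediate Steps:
r(I) = √(8 + I) (r(I) = √(I + 8) = √(8 + I))
Q = 12248208 (Q = -3352*(-3654) = 12248208)
Q - (r(64)/V + 12523/23767) = 12248208 - (√(8 + 64)/4464 + 12523/23767) = 12248208 - (√72*(1/4464) + 12523*(1/23767)) = 12248208 - ((6*√2)*(1/4464) + 12523/23767) = 12248208 - (√2/744 + 12523/23767) = 12248208 - (12523/23767 + √2/744) = 12248208 + (-12523/23767 - √2/744) = 291103147013/23767 - √2/744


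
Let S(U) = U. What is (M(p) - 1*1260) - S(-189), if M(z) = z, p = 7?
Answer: -1064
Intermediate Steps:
(M(p) - 1*1260) - S(-189) = (7 - 1*1260) - 1*(-189) = (7 - 1260) + 189 = -1253 + 189 = -1064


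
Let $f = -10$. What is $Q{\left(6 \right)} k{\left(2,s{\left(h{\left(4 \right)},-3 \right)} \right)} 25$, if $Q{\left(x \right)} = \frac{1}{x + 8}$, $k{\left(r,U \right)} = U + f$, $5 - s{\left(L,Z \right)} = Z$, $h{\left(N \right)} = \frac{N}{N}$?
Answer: $- \frac{25}{7} \approx -3.5714$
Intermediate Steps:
$h{\left(N \right)} = 1$
$s{\left(L,Z \right)} = 5 - Z$
$k{\left(r,U \right)} = -10 + U$ ($k{\left(r,U \right)} = U - 10 = -10 + U$)
$Q{\left(x \right)} = \frac{1}{8 + x}$
$Q{\left(6 \right)} k{\left(2,s{\left(h{\left(4 \right)},-3 \right)} \right)} 25 = \frac{-10 + \left(5 - -3\right)}{8 + 6} \cdot 25 = \frac{-10 + \left(5 + 3\right)}{14} \cdot 25 = \frac{-10 + 8}{14} \cdot 25 = \frac{1}{14} \left(-2\right) 25 = \left(- \frac{1}{7}\right) 25 = - \frac{25}{7}$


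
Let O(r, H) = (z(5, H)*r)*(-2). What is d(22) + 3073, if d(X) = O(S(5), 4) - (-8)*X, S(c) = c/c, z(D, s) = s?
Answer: 3241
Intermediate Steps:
S(c) = 1
O(r, H) = -2*H*r (O(r, H) = (H*r)*(-2) = -2*H*r)
d(X) = -8 + 8*X (d(X) = -2*4*1 - (-8)*X = -8 + 8*X)
d(22) + 3073 = (-8 + 8*22) + 3073 = (-8 + 176) + 3073 = 168 + 3073 = 3241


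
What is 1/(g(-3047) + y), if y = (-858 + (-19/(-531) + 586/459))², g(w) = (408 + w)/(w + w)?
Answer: 4469221138734/3280023771131640829 ≈ 1.3626e-6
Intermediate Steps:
g(w) = (408 + w)/(2*w) (g(w) = (408 + w)/((2*w)) = (408 + w)*(1/(2*w)) = (408 + w)/(2*w))
y = 538237912002025/733380561 (y = (-858 + (-19*(-1/531) + 586*(1/459)))² = (-858 + (19/531 + 586/459))² = (-858 + 35543/27081)² = (-23199955/27081)² = 538237912002025/733380561 ≈ 7.3391e+5)
1/(g(-3047) + y) = 1/((½)*(408 - 3047)/(-3047) + 538237912002025/733380561) = 1/((½)*(-1/3047)*(-2639) + 538237912002025/733380561) = 1/(2639/6094 + 538237912002025/733380561) = 1/(3280023771131640829/4469221138734) = 4469221138734/3280023771131640829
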